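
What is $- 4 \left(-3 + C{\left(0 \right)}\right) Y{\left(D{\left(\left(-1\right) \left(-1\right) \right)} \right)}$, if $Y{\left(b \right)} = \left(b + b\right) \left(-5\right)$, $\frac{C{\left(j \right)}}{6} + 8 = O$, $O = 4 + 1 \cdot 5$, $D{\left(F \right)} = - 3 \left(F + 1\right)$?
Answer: $-720$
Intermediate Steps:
$D{\left(F \right)} = -3 - 3 F$ ($D{\left(F \right)} = - 3 \left(1 + F\right) = -3 - 3 F$)
$O = 9$ ($O = 4 + 5 = 9$)
$C{\left(j \right)} = 6$ ($C{\left(j \right)} = -48 + 6 \cdot 9 = -48 + 54 = 6$)
$Y{\left(b \right)} = - 10 b$ ($Y{\left(b \right)} = 2 b \left(-5\right) = - 10 b$)
$- 4 \left(-3 + C{\left(0 \right)}\right) Y{\left(D{\left(\left(-1\right) \left(-1\right) \right)} \right)} = - 4 \left(-3 + 6\right) \left(- 10 \left(-3 - 3 \left(\left(-1\right) \left(-1\right)\right)\right)\right) = \left(-4\right) 3 \left(- 10 \left(-3 - 3\right)\right) = - 12 \left(- 10 \left(-3 - 3\right)\right) = - 12 \left(\left(-10\right) \left(-6\right)\right) = \left(-12\right) 60 = -720$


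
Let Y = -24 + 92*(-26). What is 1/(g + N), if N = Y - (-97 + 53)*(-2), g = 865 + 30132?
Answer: 1/28493 ≈ 3.5096e-5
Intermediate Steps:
Y = -2416 (Y = -24 - 2392 = -2416)
g = 30997
N = -2504 (N = -2416 - (-97 + 53)*(-2) = -2416 - (-44)*(-2) = -2416 - 1*88 = -2416 - 88 = -2504)
1/(g + N) = 1/(30997 - 2504) = 1/28493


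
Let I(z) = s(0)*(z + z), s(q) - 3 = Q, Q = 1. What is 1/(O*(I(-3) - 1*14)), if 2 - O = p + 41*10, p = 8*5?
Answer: 1/17024 ≈ 5.8741e-5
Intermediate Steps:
s(q) = 4 (s(q) = 3 + 1 = 4)
p = 40
I(z) = 8*z (I(z) = 4*(z + z) = 4*(2*z) = 8*z)
O = -448 (O = 2 - (40 + 41*10) = 2 - (40 + 410) = 2 - 1*450 = 2 - 450 = -448)
1/(O*(I(-3) - 1*14)) = 1/(-448*(8*(-3) - 1*14)) = 1/(-448*(-24 - 14)) = 1/(-448*(-38)) = 1/17024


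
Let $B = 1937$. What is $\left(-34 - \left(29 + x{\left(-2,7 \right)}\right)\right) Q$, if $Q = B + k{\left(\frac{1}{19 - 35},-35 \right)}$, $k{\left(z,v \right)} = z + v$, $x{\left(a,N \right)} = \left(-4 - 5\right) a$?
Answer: $- \frac{2464911}{16} \approx -1.5406 \cdot 10^{5}$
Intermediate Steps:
$x{\left(a,N \right)} = - 9 a$
$k{\left(z,v \right)} = v + z$
$Q = \frac{30431}{16}$ ($Q = 1937 - \left(35 - \frac{1}{19 - 35}\right) = 1937 - \left(35 - \frac{1}{-16}\right) = 1937 - \frac{561}{16} = \frac{30431}{16} \approx 1901.9$)
$\left(-34 - \left(29 + x{\left(-2,7 \right)}\right)\right) Q = \left(-34 - \left(29 - -18\right)\right) \frac{30431}{16} = \left(-34 - 47\right) \frac{30431}{16} = \left(-81\right) \frac{30431}{16} = - \frac{2464911}{16}$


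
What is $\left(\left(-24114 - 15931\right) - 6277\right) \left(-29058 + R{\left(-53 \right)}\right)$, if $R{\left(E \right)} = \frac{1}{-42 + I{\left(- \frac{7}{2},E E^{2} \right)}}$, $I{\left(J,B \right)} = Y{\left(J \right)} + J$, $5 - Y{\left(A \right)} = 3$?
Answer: $\frac{117104239456}{87} \approx 1.346 \cdot 10^{9}$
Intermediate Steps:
$Y{\left(A \right)} = 2$ ($Y{\left(A \right)} = 5 - 3 = 2$)
$I{\left(J,B \right)} = 2 + J$
$R{\left(E \right)} = - \frac{2}{87}$ ($R{\left(E \right)} = \frac{1}{-42 + \left(2 - \frac{7}{2}\right)} = \frac{1}{-42 - \frac{3}{2}} = \frac{1}{- \frac{87}{2}} = - \frac{2}{87}$)
$\left(\left(-24114 - 15931\right) - 6277\right) \left(-29058 + R{\left(-53 \right)}\right) = \left(\left(-24114 - 15931\right) - 6277\right) \left(-29058 - \frac{2}{87}\right) = \left(-40045 - 6277\right) \left(- \frac{2528048}{87}\right) = \left(-46322\right) \left(- \frac{2528048}{87}\right) = \frac{117104239456}{87}$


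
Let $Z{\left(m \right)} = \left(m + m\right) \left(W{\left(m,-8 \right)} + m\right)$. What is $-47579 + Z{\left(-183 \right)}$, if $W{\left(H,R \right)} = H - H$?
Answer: $19399$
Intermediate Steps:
$W{\left(H,R \right)} = 0$
$Z{\left(m \right)} = 2 m^{2}$ ($Z{\left(m \right)} = \left(m + m\right) \left(0 + m\right) = 2 m m = 2 m^{2}$)
$-47579 + Z{\left(-183 \right)} = -47579 + 2 \left(-183\right)^{2} = -47579 + 2 \cdot 33489 = -47579 + 66978 = 19399$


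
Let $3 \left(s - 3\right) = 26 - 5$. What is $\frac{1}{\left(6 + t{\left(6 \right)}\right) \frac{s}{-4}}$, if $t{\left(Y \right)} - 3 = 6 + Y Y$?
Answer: $- \frac{2}{255} \approx -0.0078431$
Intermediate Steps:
$t{\left(Y \right)} = 9 + Y^{2}$ ($t{\left(Y \right)} = 3 + \left(6 + Y Y\right) = 3 + \left(6 + Y^{2}\right) = 9 + Y^{2}$)
$s = 10$ ($s = 3 + \frac{26 - 5}{3} = 3 + \frac{1}{3} \cdot 21 = 3 + 7 = 10$)
$\frac{1}{\left(6 + t{\left(6 \right)}\right) \frac{s}{-4}} = \frac{1}{\left(6 + \left(9 + 6^{2}\right)\right) \frac{10}{-4}} = \frac{1}{\left(6 + \left(9 + 36\right)\right) 10 \left(- \frac{1}{4}\right)} = \frac{1}{\left(6 + 45\right) \left(- \frac{5}{2}\right)} = \frac{1}{51 \left(- \frac{5}{2}\right)} = \frac{1}{- \frac{255}{2}} = - \frac{2}{255}$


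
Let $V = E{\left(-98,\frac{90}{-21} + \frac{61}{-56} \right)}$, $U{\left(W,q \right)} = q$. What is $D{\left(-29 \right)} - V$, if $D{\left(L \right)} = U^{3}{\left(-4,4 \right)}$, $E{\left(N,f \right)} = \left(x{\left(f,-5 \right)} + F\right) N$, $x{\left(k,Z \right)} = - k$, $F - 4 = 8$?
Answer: $\frac{7067}{4} \approx 1766.8$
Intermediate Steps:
$F = 12$ ($F = 4 + 8 = 12$)
$E{\left(N,f \right)} = N \left(12 - f\right)$ ($E{\left(N,f \right)} = \left(- f + 12\right) N = \left(12 - f\right) N = N \left(12 - f\right)$)
$D{\left(L \right)} = 64$ ($D{\left(L \right)} = 4^{3} = 64$)
$V = - \frac{6811}{4}$ ($V = - 98 \left(12 - \left(\frac{90}{-21} + \frac{61}{-56}\right)\right) = - 98 \left(12 - \left(90 \left(- \frac{1}{21}\right) + 61 \left(- \frac{1}{56}\right)\right)\right) = - 98 \left(12 - \left(- \frac{30}{7} - \frac{61}{56}\right)\right) = - 98 \left(12 - - \frac{43}{8}\right) = - 98 \left(12 + \frac{43}{8}\right) = \left(-98\right) \frac{139}{8} = - \frac{6811}{4} \approx -1702.8$)
$D{\left(-29 \right)} - V = 64 - - \frac{6811}{4} = 64 + \frac{6811}{4} = \frac{7067}{4}$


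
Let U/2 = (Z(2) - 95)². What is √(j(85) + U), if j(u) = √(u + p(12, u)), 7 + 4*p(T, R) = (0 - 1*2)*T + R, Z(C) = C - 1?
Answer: √(70688 + 2*√394)/2 ≈ 132.97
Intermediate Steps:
Z(C) = -1 + C
p(T, R) = -7/4 - T/2 + R/4 (p(T, R) = -7/4 + ((0 - 1*2)*T + R)/4 = -7/4 + ((0 - 2)*T + R)/4 = -7/4 + (-2*T + R)/4 = -7/4 + (R - 2*T)/4 = -7/4 + (-T/2 + R/4) = -7/4 - T/2 + R/4)
j(u) = √(-31/4 + 5*u/4) (j(u) = √(u + (-7/4 - ½*12 + u/4)) = √(u + (-7/4 - 6 + u/4)) = √(u + (-31/4 + u/4)) = √(-31/4 + 5*u/4))
U = 17672 (U = 2*((-1 + 2) - 95)² = 2*(1 - 95)² = 2*(-94)² = 2*8836 = 17672)
√(j(85) + U) = √(√(-31 + 5*85)/2 + 17672) = √(√(-31 + 425)/2 + 17672) = √(√394/2 + 17672) = √(17672 + √394/2)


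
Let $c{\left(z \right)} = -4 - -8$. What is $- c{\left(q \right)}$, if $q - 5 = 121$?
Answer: $-4$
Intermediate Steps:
$q = 126$ ($q = 5 + 121 = 126$)
$c{\left(z \right)} = 4$ ($c{\left(z \right)} = -4 + 8 = 4$)
$- c{\left(q \right)} = \left(-1\right) 4 = -4$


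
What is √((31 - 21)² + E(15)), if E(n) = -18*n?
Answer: I*√170 ≈ 13.038*I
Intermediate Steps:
√((31 - 21)² + E(15)) = √((31 - 21)² - 18*15) = √(10² - 270) = √(100 - 270) = √(-170) = I*√170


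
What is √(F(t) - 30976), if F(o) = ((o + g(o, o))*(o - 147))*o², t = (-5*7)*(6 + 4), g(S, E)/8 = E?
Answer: 2*√47944961006 ≈ 4.3793e+5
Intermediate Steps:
g(S, E) = 8*E
t = -350 (t = -35*10 = -350)
F(o) = 9*o³*(-147 + o) (F(o) = ((o + 8*o)*(o - 147))*o² = ((9*o)*(-147 + o))*o² = (9*o*(-147 + o))*o² = 9*o³*(-147 + o))
√(F(t) - 30976) = √(9*(-350)³*(-147 - 350) - 30976) = √(9*(-42875000)*(-497) - 30976) = √(191779875000 - 30976) = √191779844024 = 2*√47944961006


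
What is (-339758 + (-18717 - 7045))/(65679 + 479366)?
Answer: -73104/109009 ≈ -0.67062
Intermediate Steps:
(-339758 + (-18717 - 7045))/(65679 + 479366) = (-339758 - 25762)/545045 = -365520*1/545045 = -73104/109009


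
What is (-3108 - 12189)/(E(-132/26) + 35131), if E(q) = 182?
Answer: -5099/11771 ≈ -0.43318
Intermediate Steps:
(-3108 - 12189)/(E(-132/26) + 35131) = (-3108 - 12189)/(182 + 35131) = -15297/35313 = -15297*1/35313 = -5099/11771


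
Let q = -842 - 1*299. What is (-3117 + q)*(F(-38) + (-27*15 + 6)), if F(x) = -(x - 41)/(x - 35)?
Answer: 124359148/73 ≈ 1.7036e+6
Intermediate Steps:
q = -1141 (q = -842 - 299 = -1141)
F(x) = -(-41 + x)/(-35 + x)
(-3117 + q)*(F(-38) + (-27*15 + 6)) = (-3117 - 1141)*((41 - 1*(-38))/(-35 - 38) + (-27*15 + 6)) = -4258*((41 + 38)/(-73) + (-405 + 6)) = -4258*(-1/73*79 - 399) = -4258*(-79/73 - 399) = -4258*(-29206/73) = 124359148/73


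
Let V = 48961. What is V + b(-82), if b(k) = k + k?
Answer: 48797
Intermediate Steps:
b(k) = 2*k
V + b(-82) = 48961 + 2*(-82) = 48961 - 164 = 48797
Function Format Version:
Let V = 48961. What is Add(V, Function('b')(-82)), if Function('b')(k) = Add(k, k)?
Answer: 48797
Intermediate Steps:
Function('b')(k) = Mul(2, k)
Add(V, Function('b')(-82)) = Add(48961, Mul(2, -82)) = Add(48961, -164) = 48797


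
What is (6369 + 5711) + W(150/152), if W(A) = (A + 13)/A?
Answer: 907063/75 ≈ 12094.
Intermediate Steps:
W(A) = (13 + A)/A
(6369 + 5711) + W(150/152) = (6369 + 5711) + (13 + 150/152)/((150/152)) = 12080 + (13 + 150*(1/152))/((150*(1/152))) = 12080 + (13 + 75/76)/(75/76) = 12080 + (76/75)*(1063/76) = 12080 + 1063/75 = 907063/75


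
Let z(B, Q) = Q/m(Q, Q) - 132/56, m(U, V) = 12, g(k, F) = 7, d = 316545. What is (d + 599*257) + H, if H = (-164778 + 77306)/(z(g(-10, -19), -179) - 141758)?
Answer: 5603106809672/11909123 ≈ 4.7049e+5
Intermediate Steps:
z(B, Q) = -33/14 + Q/12 (z(B, Q) = Q/12 - 132/56 = Q*(1/12) - 132*1/56 = Q/12 - 33/14 = -33/14 + Q/12)
H = 7347648/11909123 (H = (-164778 + 77306)/((-33/14 + (1/12)*(-179)) - 141758) = -87472/((-33/14 - 179/12) - 141758) = -87472/(-1451/84 - 141758) = -87472/(-11909123/84) = -87472*(-84/11909123) = 7347648/11909123 ≈ 0.61698)
(d + 599*257) + H = (316545 + 599*257) + 7347648/11909123 = (316545 + 153943) + 7347648/11909123 = 470488 + 7347648/11909123 = 5603106809672/11909123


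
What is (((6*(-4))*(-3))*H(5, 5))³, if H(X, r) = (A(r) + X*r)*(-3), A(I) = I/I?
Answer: -177125584896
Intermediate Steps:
A(I) = 1
H(X, r) = -3 - 3*X*r (H(X, r) = (1 + X*r)*(-3) = -3 - 3*X*r)
(((6*(-4))*(-3))*H(5, 5))³ = (((6*(-4))*(-3))*(-3 - 3*5*5))³ = ((-24*(-3))*(-3 - 75))³ = (72*(-78))³ = (-5616)³ = -177125584896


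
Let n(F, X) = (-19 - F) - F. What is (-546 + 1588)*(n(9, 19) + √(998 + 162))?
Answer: -38554 + 2084*√290 ≈ -3064.8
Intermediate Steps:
n(F, X) = -19 - 2*F
(-546 + 1588)*(n(9, 19) + √(998 + 162)) = (-546 + 1588)*((-19 - 2*9) + √(998 + 162)) = 1042*((-19 - 18) + √1160) = 1042*(-37 + 2*√290) = -38554 + 2084*√290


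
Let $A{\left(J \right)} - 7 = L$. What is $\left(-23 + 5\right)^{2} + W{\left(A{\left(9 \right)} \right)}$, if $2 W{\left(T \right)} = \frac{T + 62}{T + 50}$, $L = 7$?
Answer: $\frac{10387}{32} \approx 324.59$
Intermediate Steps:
$A{\left(J \right)} = 14$ ($A{\left(J \right)} = 7 + 7 = 14$)
$W{\left(T \right)} = \frac{62 + T}{2 \left(50 + T\right)}$ ($W{\left(T \right)} = \frac{\left(T + 62\right) \frac{1}{T + 50}}{2} = \frac{\left(62 + T\right) \frac{1}{50 + T}}{2} = \frac{\frac{1}{50 + T} \left(62 + T\right)}{2} = \frac{62 + T}{2 \left(50 + T\right)}$)
$\left(-23 + 5\right)^{2} + W{\left(A{\left(9 \right)} \right)} = \left(-23 + 5\right)^{2} + \frac{62 + 14}{2 \left(50 + 14\right)} = \left(-18\right)^{2} + \frac{1}{2} \cdot \frac{1}{64} \cdot 76 = 324 + \frac{1}{2} \cdot \frac{1}{64} \cdot 76 = 324 + \frac{19}{32} = \frac{10387}{32}$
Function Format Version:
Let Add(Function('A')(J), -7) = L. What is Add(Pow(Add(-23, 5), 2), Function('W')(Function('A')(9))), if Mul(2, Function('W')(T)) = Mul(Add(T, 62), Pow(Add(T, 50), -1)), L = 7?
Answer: Rational(10387, 32) ≈ 324.59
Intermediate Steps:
Function('A')(J) = 14 (Function('A')(J) = Add(7, 7) = 14)
Function('W')(T) = Mul(Rational(1, 2), Pow(Add(50, T), -1), Add(62, T)) (Function('W')(T) = Mul(Rational(1, 2), Mul(Add(T, 62), Pow(Add(T, 50), -1))) = Mul(Rational(1, 2), Mul(Add(62, T), Pow(Add(50, T), -1))) = Mul(Rational(1, 2), Mul(Pow(Add(50, T), -1), Add(62, T))) = Mul(Rational(1, 2), Pow(Add(50, T), -1), Add(62, T)))
Add(Pow(Add(-23, 5), 2), Function('W')(Function('A')(9))) = Add(Pow(Add(-23, 5), 2), Mul(Rational(1, 2), Pow(Add(50, 14), -1), Add(62, 14))) = Add(Pow(-18, 2), Mul(Rational(1, 2), Pow(64, -1), 76)) = Add(324, Mul(Rational(1, 2), Rational(1, 64), 76)) = Add(324, Rational(19, 32)) = Rational(10387, 32)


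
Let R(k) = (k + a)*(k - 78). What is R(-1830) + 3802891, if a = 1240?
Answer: 4928611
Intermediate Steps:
R(k) = (-78 + k)*(1240 + k) (R(k) = (k + 1240)*(k - 78) = (1240 + k)*(-78 + k) = (-78 + k)*(1240 + k))
R(-1830) + 3802891 = (-96720 + (-1830)² + 1162*(-1830)) + 3802891 = (-96720 + 3348900 - 2126460) + 3802891 = 1125720 + 3802891 = 4928611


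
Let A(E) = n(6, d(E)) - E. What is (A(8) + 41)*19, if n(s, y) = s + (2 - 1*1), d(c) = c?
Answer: 760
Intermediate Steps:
n(s, y) = 1 + s (n(s, y) = s + (2 - 1) = s + 1 = 1 + s)
A(E) = 7 - E (A(E) = (1 + 6) - E = 7 - E)
(A(8) + 41)*19 = ((7 - 1*8) + 41)*19 = ((7 - 8) + 41)*19 = (-1 + 41)*19 = 40*19 = 760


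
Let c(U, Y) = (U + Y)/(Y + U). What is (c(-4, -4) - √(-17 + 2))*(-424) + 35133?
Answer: 34709 + 424*I*√15 ≈ 34709.0 + 1642.1*I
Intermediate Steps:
c(U, Y) = 1 (c(U, Y) = (U + Y)/(U + Y) = 1)
(c(-4, -4) - √(-17 + 2))*(-424) + 35133 = (1 - √(-17 + 2))*(-424) + 35133 = (1 - √(-15))*(-424) + 35133 = (1 - I*√15)*(-424) + 35133 = (-424 + 424*I*√15) + 35133 = 34709 + 424*I*√15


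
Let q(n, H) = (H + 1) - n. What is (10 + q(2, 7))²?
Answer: 256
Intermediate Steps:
q(n, H) = 1 + H - n (q(n, H) = (1 + H) - n = 1 + H - n)
(10 + q(2, 7))² = (10 + (1 + 7 - 1*2))² = (10 + (1 + 7 - 2))² = (10 + 6)² = 16² = 256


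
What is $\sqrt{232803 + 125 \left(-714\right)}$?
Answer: $\sqrt{143553} \approx 378.88$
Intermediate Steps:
$\sqrt{232803 + 125 \left(-714\right)} = \sqrt{232803 - 89250} = \sqrt{143553}$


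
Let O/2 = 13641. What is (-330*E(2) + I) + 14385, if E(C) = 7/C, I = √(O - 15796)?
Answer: 13230 + √11486 ≈ 13337.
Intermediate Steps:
O = 27282 (O = 2*13641 = 27282)
I = √11486 (I = √(27282 - 15796) = √11486 ≈ 107.17)
(-330*E(2) + I) + 14385 = (-2310/2 + √11486) + 14385 = (-330*7/2 + √11486) + 14385 = (-1155 + √11486) + 14385 = 13230 + √11486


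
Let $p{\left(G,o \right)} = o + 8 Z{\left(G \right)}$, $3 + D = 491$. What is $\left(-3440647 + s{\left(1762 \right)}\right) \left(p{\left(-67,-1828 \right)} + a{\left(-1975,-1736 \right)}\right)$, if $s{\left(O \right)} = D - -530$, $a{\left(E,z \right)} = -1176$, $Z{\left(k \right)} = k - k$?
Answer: $10332645516$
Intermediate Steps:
$Z{\left(k \right)} = 0$
$D = 488$ ($D = -3 + 491 = 488$)
$p{\left(G,o \right)} = o$ ($p{\left(G,o \right)} = o + 8 \cdot 0 = o + 0 = o$)
$s{\left(O \right)} = 1018$ ($s{\left(O \right)} = 488 - -530 = 488 + 530 = 1018$)
$\left(-3440647 + s{\left(1762 \right)}\right) \left(p{\left(-67,-1828 \right)} + a{\left(-1975,-1736 \right)}\right) = \left(-3440647 + 1018\right) \left(-1828 - 1176\right) = \left(-3439629\right) \left(-3004\right) = 10332645516$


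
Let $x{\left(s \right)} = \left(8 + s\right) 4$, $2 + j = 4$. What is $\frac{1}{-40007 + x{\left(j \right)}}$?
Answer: $- \frac{1}{39967} \approx -2.5021 \cdot 10^{-5}$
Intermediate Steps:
$j = 2$ ($j = -2 + 4 = 2$)
$x{\left(s \right)} = 32 + 4 s$
$\frac{1}{-40007 + x{\left(j \right)}} = \frac{1}{-40007 + \left(32 + 4 \cdot 2\right)} = \frac{1}{-40007 + \left(32 + 8\right)} = \frac{1}{-40007 + 40} = \frac{1}{-39967} = - \frac{1}{39967}$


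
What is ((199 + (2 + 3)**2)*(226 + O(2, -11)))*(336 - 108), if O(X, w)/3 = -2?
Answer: 11235840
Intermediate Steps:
O(X, w) = -6 (O(X, w) = 3*(-2) = -6)
((199 + (2 + 3)**2)*(226 + O(2, -11)))*(336 - 108) = ((199 + (2 + 3)**2)*(226 - 6))*(336 - 108) = ((199 + 5**2)*220)*228 = ((199 + 25)*220)*228 = (224*220)*228 = 49280*228 = 11235840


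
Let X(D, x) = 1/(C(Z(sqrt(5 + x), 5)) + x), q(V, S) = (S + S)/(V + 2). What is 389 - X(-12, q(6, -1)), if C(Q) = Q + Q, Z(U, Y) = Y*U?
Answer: 2956007/7599 - 80*sqrt(19)/7599 ≈ 388.95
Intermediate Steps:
q(V, S) = 2*S/(2 + V) (q(V, S) = (2*S)/(2 + V) = 2*S/(2 + V))
Z(U, Y) = U*Y
C(Q) = 2*Q
X(D, x) = 1/(x + 10*sqrt(5 + x)) (X(D, x) = 1/(2*(sqrt(5 + x)*5) + x) = 1/(2*(5*sqrt(5 + x)) + x) = 1/(10*sqrt(5 + x) + x) = 1/(x + 10*sqrt(5 + x)))
389 - X(-12, q(6, -1)) = 389 - 1/(2*(-1)/(2 + 6) + 10*sqrt(5 + 2*(-1)/(2 + 6))) = 389 - 1/(2*(-1)/8 + 10*sqrt(5 + 2*(-1)/8)) = 389 - 1/(2*(-1)*(1/8) + 10*sqrt(5 + 2*(-1)*(1/8))) = 389 - 1/(-1/4 + 10*sqrt(5 - 1/4)) = 389 - 1/(-1/4 + 10*sqrt(19/4)) = 389 - 1/(-1/4 + 10*(sqrt(19)/2)) = 389 - 1/(-1/4 + 5*sqrt(19))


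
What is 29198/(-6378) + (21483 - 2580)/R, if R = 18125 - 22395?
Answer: -122619397/13617030 ≈ -9.0049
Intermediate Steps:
R = -4270
29198/(-6378) + (21483 - 2580)/R = 29198/(-6378) + (21483 - 2580)/(-4270) = 29198*(-1/6378) + 18903*(-1/4270) = -14599/3189 - 18903/4270 = -122619397/13617030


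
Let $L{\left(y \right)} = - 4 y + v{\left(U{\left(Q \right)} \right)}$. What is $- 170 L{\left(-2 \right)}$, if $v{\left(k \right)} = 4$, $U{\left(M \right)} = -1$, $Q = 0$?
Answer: $-2040$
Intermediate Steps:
$L{\left(y \right)} = 4 - 4 y$ ($L{\left(y \right)} = - 4 y + 4 = 4 - 4 y$)
$- 170 L{\left(-2 \right)} = - 170 \left(4 - -8\right) = - 170 \left(4 + 8\right) = \left(-170\right) 12 = -2040$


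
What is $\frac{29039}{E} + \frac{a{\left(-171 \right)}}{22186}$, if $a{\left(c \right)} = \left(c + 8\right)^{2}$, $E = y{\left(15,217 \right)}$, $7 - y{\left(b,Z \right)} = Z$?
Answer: $- \frac{159669941}{1164765} \approx -137.08$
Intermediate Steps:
$y{\left(b,Z \right)} = 7 - Z$
$E = -210$ ($E = 7 - 217 = -210$)
$a{\left(c \right)} = \left(8 + c\right)^{2}$
$\frac{29039}{E} + \frac{a{\left(-171 \right)}}{22186} = \frac{29039}{-210} + \frac{\left(8 - 171\right)^{2}}{22186} = 29039 \left(- \frac{1}{210}\right) + \left(-163\right)^{2} \cdot \frac{1}{22186} = - \frac{29039}{210} + 26569 \cdot \frac{1}{22186} = - \frac{29039}{210} + \frac{26569}{22186} = - \frac{159669941}{1164765}$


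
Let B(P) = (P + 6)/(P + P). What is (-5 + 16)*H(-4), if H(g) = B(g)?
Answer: -11/4 ≈ -2.7500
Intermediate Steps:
B(P) = (6 + P)/(2*P) (B(P) = (6 + P)/((2*P)) = (6 + P)*(1/(2*P)) = (6 + P)/(2*P))
H(g) = (6 + g)/(2*g)
(-5 + 16)*H(-4) = (-5 + 16)*((½)*(6 - 4)/(-4)) = 11*((½)*(-¼)*2) = 11*(-¼) = -11/4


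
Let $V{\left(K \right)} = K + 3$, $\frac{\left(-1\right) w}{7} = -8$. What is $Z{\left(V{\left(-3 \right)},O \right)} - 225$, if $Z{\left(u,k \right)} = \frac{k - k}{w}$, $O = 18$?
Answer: $-225$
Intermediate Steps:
$w = 56$ ($w = \left(-7\right) \left(-8\right) = 56$)
$V{\left(K \right)} = 3 + K$
$Z{\left(u,k \right)} = 0$ ($Z{\left(u,k \right)} = \frac{k - k}{56} = 0 \cdot \frac{1}{56} = 0$)
$Z{\left(V{\left(-3 \right)},O \right)} - 225 = 0 - 225 = -225$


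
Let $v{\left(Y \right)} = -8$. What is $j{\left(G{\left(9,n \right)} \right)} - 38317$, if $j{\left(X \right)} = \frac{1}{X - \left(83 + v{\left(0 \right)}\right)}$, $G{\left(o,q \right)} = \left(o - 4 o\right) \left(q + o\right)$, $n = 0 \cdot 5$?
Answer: $- \frac{12184807}{318} \approx -38317.0$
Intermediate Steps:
$n = 0$
$G{\left(o,q \right)} = - 3 o \left(o + q\right)$
$j{\left(X \right)} = \frac{1}{-75 + X}$ ($j{\left(X \right)} = \frac{1}{X - 75} = \frac{1}{-75 + X}$)
$j{\left(G{\left(9,n \right)} \right)} - 38317 = \frac{1}{-75 - 27 \left(9 + 0\right)} - 38317 = \frac{1}{-75 - 27 \cdot 9} - 38317 = \frac{1}{-75 - 243} - 38317 = \frac{1}{-318} - 38317 = - \frac{1}{318} - 38317 = - \frac{12184807}{318}$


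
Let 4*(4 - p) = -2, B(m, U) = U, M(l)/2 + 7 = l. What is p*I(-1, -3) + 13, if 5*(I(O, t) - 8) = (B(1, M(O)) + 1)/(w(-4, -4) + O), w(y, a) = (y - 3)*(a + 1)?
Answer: 1933/40 ≈ 48.325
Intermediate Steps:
M(l) = -14 + 2*l
w(y, a) = (1 + a)*(-3 + y) (w(y, a) = (-3 + y)*(1 + a) = (1 + a)*(-3 + y))
I(O, t) = 8 + (-13 + 2*O)/(5*(21 + O)) (I(O, t) = 8 + (((-14 + 2*O) + 1)/((-3 - 4 - 3*(-4) - 4*(-4)) + O))/5 = 8 + ((-13 + 2*O)/((-3 - 4 + 12 + 16) + O))/5 = 8 + ((-13 + 2*O)/(21 + O))/5 = 8 + (-13 + 2*O)/(5*(21 + O)))
p = 9/2 (p = 4 - 1/4*(-2) = 4 + 1/2 = 9/2 ≈ 4.5000)
p*I(-1, -3) + 13 = 9*((827 + 42*(-1))/(5*(21 - 1)))/2 + 13 = 9*((1/5)*(827 - 42)/20)/2 + 13 = 9*((1/5)*(1/20)*785)/2 + 13 = (9/2)*(157/20) + 13 = 1413/40 + 13 = 1933/40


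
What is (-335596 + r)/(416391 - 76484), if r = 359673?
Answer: 24077/339907 ≈ 0.070834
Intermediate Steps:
(-335596 + r)/(416391 - 76484) = (-335596 + 359673)/(416391 - 76484) = 24077/339907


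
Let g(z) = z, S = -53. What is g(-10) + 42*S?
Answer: -2236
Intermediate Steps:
g(-10) + 42*S = -10 + 42*(-53) = -10 - 2226 = -2236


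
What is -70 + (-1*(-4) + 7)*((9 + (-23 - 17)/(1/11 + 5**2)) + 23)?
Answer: 18248/69 ≈ 264.46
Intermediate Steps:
-70 + (-1*(-4) + 7)*((9 + (-23 - 17)/(1/11 + 5**2)) + 23) = -70 + (4 + 7)*((9 - 40/(1*(1/11) + 25)) + 23) = -70 + 11*((9 - 40/(1/11 + 25)) + 23) = -70 + 11*((9 - 40/276/11) + 23) = -70 + 11*((9 - 40*11/276) + 23) = -70 + 11*((9 - 110/69) + 23) = -70 + 11*(511/69 + 23) = -70 + 11*(2098/69) = -70 + 23078/69 = 18248/69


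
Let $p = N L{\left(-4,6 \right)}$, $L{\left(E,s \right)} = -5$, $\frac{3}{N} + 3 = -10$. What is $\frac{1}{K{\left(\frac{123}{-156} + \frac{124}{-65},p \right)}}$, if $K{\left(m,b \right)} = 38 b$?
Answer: $\frac{13}{570} \approx 0.022807$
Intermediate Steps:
$N = - \frac{3}{13}$ ($N = \frac{3}{-3 - 10} = \frac{3}{-13} = 3 \left(- \frac{1}{13}\right) = - \frac{3}{13} \approx -0.23077$)
$p = \frac{15}{13}$ ($p = \left(- \frac{3}{13}\right) \left(-5\right) = \frac{15}{13} \approx 1.1538$)
$\frac{1}{K{\left(\frac{123}{-156} + \frac{124}{-65},p \right)}} = \frac{1}{38 \cdot \frac{15}{13}} = \frac{1}{\frac{570}{13}} = \frac{13}{570}$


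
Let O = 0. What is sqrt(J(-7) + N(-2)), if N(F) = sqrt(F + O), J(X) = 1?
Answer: sqrt(1 + I*sqrt(2)) ≈ 1.1688 + 0.605*I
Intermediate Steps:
N(F) = sqrt(F) (N(F) = sqrt(F + 0) = sqrt(F))
sqrt(J(-7) + N(-2)) = sqrt(1 + sqrt(-2)) = sqrt(1 + I*sqrt(2))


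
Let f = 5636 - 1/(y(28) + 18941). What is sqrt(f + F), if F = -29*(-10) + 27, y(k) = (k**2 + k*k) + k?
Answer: 2*sqrt(627696770030)/20537 ≈ 77.156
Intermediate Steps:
y(k) = k + 2*k**2 (y(k) = (k**2 + k**2) + k = 2*k**2 + k = k + 2*k**2)
f = 115746531/20537 (f = 5636 - 1/(28*(1 + 2*28) + 18941) = 5636 - 1/(28*(1 + 56) + 18941) = 5636 - 1/(28*57 + 18941) = 5636 - 1/(1596 + 18941) = 5636 - 1/20537 = 115746531/20537 ≈ 5636.0)
F = 317 (F = 290 + 27 = 317)
sqrt(f + F) = sqrt(115746531/20537 + 317) = sqrt(122256760/20537) = 2*sqrt(627696770030)/20537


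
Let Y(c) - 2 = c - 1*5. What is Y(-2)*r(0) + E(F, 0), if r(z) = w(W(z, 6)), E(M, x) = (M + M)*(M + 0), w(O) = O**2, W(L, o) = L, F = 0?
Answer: 0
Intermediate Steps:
E(M, x) = 2*M**2 (E(M, x) = (2*M)*M = 2*M**2)
r(z) = z**2
Y(c) = -3 + c (Y(c) = 2 + (c - 1*5) = 2 + (c - 5) = 2 + (-5 + c) = -3 + c)
Y(-2)*r(0) + E(F, 0) = (-3 - 2)*0**2 + 2*0**2 = -5*0 + 2*0 = 0 + 0 = 0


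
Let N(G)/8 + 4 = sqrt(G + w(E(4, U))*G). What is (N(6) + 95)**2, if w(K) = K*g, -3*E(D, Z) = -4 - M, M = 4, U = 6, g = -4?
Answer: 257 + 1008*I*sqrt(58) ≈ 257.0 + 7676.7*I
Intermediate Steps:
E(D, Z) = 8/3 (E(D, Z) = -(-4 - 1*4)/3 = -(-4 - 4)/3 = -1/3*(-8) = 8/3)
w(K) = -4*K (w(K) = K*(-4) = -4*K)
N(G) = -32 + 8*sqrt(87)*sqrt(-G)/3 (N(G) = -32 + 8*sqrt(G + (-4*8/3)*G) = -32 + 8*sqrt(G - 32*G/3) = -32 + 8*sqrt(-29*G/3) = -32 + 8*(sqrt(87)*sqrt(-G)/3) = -32 + 8*sqrt(87)*sqrt(-G)/3)
(N(6) + 95)**2 = ((-32 + 8*sqrt(87)*sqrt(-1*6)/3) + 95)**2 = ((-32 + 8*sqrt(87)*sqrt(-6)/3) + 95)**2 = ((-32 + 8*sqrt(87)*(I*sqrt(6))/3) + 95)**2 = ((-32 + 8*I*sqrt(58)) + 95)**2 = (63 + 8*I*sqrt(58))**2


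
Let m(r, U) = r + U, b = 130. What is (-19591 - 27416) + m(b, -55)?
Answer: -46932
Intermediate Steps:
m(r, U) = U + r
(-19591 - 27416) + m(b, -55) = (-19591 - 27416) + (-55 + 130) = -47007 + 75 = -46932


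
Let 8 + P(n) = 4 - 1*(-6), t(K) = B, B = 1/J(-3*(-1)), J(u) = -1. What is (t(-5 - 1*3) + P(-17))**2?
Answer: 1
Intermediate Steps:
B = -1 (B = 1/(-1) = -1)
t(K) = -1
P(n) = 2 (P(n) = -8 + (4 - 1*(-6)) = -8 + (4 + 6) = -8 + 10 = 2)
(t(-5 - 1*3) + P(-17))**2 = (-1 + 2)**2 = 1**2 = 1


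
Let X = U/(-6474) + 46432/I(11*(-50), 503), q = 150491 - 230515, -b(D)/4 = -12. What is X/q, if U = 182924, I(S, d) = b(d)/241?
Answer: -188635429/64759422 ≈ -2.9129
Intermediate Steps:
b(D) = 48 (b(D) = -4*(-12) = 48)
I(S, d) = 48/241
q = -80024
X = 754541716/3237 (X = 182924/(-6474) + 46432/(48/241) = 182924*(-1/6474) + 46432*(241/48) = -91462/3237 + 699382/3 = 754541716/3237 ≈ 2.3310e+5)
X/q = (754541716/3237)/(-80024) = (754541716/3237)*(-1/80024) = -188635429/64759422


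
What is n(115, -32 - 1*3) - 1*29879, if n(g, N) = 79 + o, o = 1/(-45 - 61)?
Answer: -3158801/106 ≈ -29800.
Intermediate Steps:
o = -1/106 (o = 1/(-106) = -1/106 ≈ -0.0094340)
n(g, N) = 8373/106 (n(g, N) = 79 - 1/106 = 8373/106)
n(115, -32 - 1*3) - 1*29879 = 8373/106 - 1*29879 = 8373/106 - 29879 = -3158801/106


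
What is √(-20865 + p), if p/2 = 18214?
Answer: √15563 ≈ 124.75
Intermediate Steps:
p = 36428 (p = 2*18214 = 36428)
√(-20865 + p) = √(-20865 + 36428) = √15563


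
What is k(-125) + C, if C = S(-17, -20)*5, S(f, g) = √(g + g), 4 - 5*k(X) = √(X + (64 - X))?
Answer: -⅘ + 10*I*√10 ≈ -0.8 + 31.623*I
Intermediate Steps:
k(X) = -⅘ (k(X) = ⅘ - √(X + (64 - X))/5 = ⅘ - √64/5 = ⅘ - ⅕*8 = ⅘ - 8/5 = -⅘)
S(f, g) = √2*√g (S(f, g) = √(2*g) = √2*√g)
C = 10*I*√10 (C = (√2*√(-20))*5 = (√2*(2*I*√5))*5 = (2*I*√10)*5 = 10*I*√10 ≈ 31.623*I)
k(-125) + C = -⅘ + 10*I*√10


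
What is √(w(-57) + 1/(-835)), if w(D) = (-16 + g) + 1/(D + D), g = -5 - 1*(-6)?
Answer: I*√136007376810/95190 ≈ 3.8743*I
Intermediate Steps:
g = 1 (g = -5 + 6 = 1)
w(D) = -15 + 1/(2*D) (w(D) = (-16 + 1) + 1/(D + D) = -15 + 1/(2*D))
√(w(-57) + 1/(-835)) = √((-15 + (½)/(-57)) + 1/(-835)) = √((-15 + (½)*(-1/57)) - 1/835) = √((-15 - 1/114) - 1/835) = √(-1711/114 - 1/835) = √(-1428799/95190) = I*√136007376810/95190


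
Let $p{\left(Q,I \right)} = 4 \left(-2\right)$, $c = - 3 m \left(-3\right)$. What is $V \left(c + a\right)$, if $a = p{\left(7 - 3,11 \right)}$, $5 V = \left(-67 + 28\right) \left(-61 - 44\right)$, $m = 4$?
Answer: $22932$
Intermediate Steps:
$c = 36$ ($c = \left(-3\right) 4 \left(-3\right) = \left(-12\right) \left(-3\right) = 36$)
$V = 819$ ($V = \frac{\left(-67 + 28\right) \left(-61 - 44\right)}{5} = \frac{\left(-39\right) \left(-105\right)}{5} = \frac{1}{5} \cdot 4095 = 819$)
$p{\left(Q,I \right)} = -8$
$a = -8$
$V \left(c + a\right) = 819 \left(36 - 8\right) = 819 \cdot 28 = 22932$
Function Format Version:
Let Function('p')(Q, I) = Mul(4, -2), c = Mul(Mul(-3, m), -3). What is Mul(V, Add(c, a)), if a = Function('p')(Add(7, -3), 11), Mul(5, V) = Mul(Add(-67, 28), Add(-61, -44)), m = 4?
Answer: 22932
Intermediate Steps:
c = 36 (c = Mul(Mul(-3, 4), -3) = Mul(-12, -3) = 36)
V = 819 (V = Mul(Rational(1, 5), Mul(Add(-67, 28), Add(-61, -44))) = Mul(Rational(1, 5), Mul(-39, -105)) = Mul(Rational(1, 5), 4095) = 819)
Function('p')(Q, I) = -8
a = -8
Mul(V, Add(c, a)) = Mul(819, Add(36, -8)) = Mul(819, 28) = 22932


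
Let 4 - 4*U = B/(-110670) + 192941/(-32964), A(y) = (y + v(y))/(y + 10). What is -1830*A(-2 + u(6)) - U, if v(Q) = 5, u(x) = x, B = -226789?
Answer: -2865917913499/2432083920 ≈ -1178.4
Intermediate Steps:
A(y) = (5 + y)/(10 + y) (A(y) = (y + 5)/(y + 10) = (5 + y)/(10 + y))
U = 4744901899/2432083920 (U = 1 - (-226789/(-110670) + 192941/(-32964))/4 = 1 - (-226789*(-1/110670) + 192941*(-1/32964))/4 = 1 - (226789/110670 - 192941/32964)/4 = 1 - ¼*(-2312817979/608020980) = 1 + 2312817979/2432083920 = 4744901899/2432083920 ≈ 1.9510)
-1830*A(-2 + u(6)) - U = -1830*(5 + (-2 + 6))/(10 + (-2 + 6)) - 1*4744901899/2432083920 = -1830*(5 + 4)/(10 + 4) - 4744901899/2432083920 = -1830*9/14 - 4744901899/2432083920 = -8235/7 - 4744901899/2432083920 = -2865917913499/2432083920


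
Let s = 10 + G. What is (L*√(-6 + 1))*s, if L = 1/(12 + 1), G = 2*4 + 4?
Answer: 22*I*√5/13 ≈ 3.7841*I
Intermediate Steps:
G = 12 (G = 8 + 4 = 12)
L = 1/13 ≈ 0.076923
s = 22 (s = 10 + 12 = 22)
(L*√(-6 + 1))*s = (√(-6 + 1)/13)*22 = (√(-5)/13)*22 = ((I*√5)/13)*22 = (I*√5/13)*22 = 22*I*√5/13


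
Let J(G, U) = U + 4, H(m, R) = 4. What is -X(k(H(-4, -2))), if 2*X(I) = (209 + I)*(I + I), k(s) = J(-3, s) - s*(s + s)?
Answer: 4440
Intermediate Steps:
J(G, U) = 4 + U
k(s) = 4 + s - 2*s² (k(s) = (4 + s) - s*(s + s) = (4 + s) - s*2*s = (4 + s) - 2*s² = 4 + s - 2*s²)
X(I) = I*(209 + I) (X(I) = ((209 + I)*(I + I))/2 = ((209 + I)*(2*I))/2 = (2*I*(209 + I))/2 = I*(209 + I))
-X(k(H(-4, -2))) = -(4 + 4 - 2*4²)*(209 + (4 + 4 - 2*4²)) = -(4 + 4 - 2*16)*(209 + (4 + 4 - 2*16)) = -(4 + 4 - 32)*(209 + (4 + 4 - 32)) = -(-24)*(209 - 24) = -(-24)*185 = -1*(-4440) = 4440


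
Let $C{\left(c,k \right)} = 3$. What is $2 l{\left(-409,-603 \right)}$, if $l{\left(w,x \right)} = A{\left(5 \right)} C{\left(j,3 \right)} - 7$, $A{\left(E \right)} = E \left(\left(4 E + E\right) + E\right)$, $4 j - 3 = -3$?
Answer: $886$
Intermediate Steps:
$j = 0$ ($j = \frac{3}{4} + \frac{1}{4} \left(-3\right) = \frac{3}{4} - \frac{3}{4} = 0$)
$A{\left(E \right)} = 6 E^{2}$ ($A{\left(E \right)} = E \left(5 E + E\right) = E 6 E = 6 E^{2}$)
$l{\left(w,x \right)} = 443$ ($l{\left(w,x \right)} = 6 \cdot 5^{2} \cdot 3 - 7 = 6 \cdot 25 \cdot 3 - 7 = 150 \cdot 3 - 7 = 450 - 7 = 443$)
$2 l{\left(-409,-603 \right)} = 2 \cdot 443 = 886$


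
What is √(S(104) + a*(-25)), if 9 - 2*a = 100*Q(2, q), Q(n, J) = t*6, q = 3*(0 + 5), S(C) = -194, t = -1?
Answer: I*√31226/2 ≈ 88.354*I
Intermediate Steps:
q = 15 (q = 3*5 = 15)
Q(n, J) = -6 (Q(n, J) = -1*6 = -6)
a = 609/2 (a = 9/2 - 50*(-6) = 9/2 - ½*(-600) = 9/2 + 300 = 609/2 ≈ 304.50)
√(S(104) + a*(-25)) = √(-194 + (609/2)*(-25)) = √(-194 - 15225/2) = √(-15613/2) = I*√31226/2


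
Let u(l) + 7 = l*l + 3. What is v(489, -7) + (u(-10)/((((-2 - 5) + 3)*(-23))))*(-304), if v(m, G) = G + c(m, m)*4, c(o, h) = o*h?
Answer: 21991675/23 ≈ 9.5616e+5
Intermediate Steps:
c(o, h) = h*o
u(l) = -4 + l**2 (u(l) = -7 + (l*l + 3) = -7 + (l**2 + 3) = -7 + (3 + l**2) = -4 + l**2)
v(m, G) = G + 4*m**2 (v(m, G) = G + (m*m)*4 = G + m**2*4 = G + 4*m**2)
v(489, -7) + (u(-10)/((((-2 - 5) + 3)*(-23))))*(-304) = (-7 + 4*489**2) + ((-4 + (-10)**2)/((((-2 - 5) + 3)*(-23))))*(-304) = (-7 + 4*239121) + ((-4 + 100)/(((-7 + 3)*(-23))))*(-304) = (-7 + 956484) + (96/((-4*(-23))))*(-304) = 956477 + (96/92)*(-304) = 956477 + (96*(1/92))*(-304) = 956477 + (24/23)*(-304) = 956477 - 7296/23 = 21991675/23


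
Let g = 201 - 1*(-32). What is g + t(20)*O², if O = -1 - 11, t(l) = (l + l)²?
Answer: 230633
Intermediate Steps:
t(l) = 4*l² (t(l) = (2*l)² = 4*l²)
g = 233 (g = 201 + 32 = 233)
O = -12
g + t(20)*O² = 233 + (4*20²)*(-12)² = 233 + (4*400)*144 = 233 + 1600*144 = 233 + 230400 = 230633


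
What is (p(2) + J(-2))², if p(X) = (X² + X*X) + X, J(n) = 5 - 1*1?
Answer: 196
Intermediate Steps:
J(n) = 4 (J(n) = 5 - 1 = 4)
p(X) = X + 2*X² (p(X) = (X² + X²) + X = 2*X² + X = X + 2*X²)
(p(2) + J(-2))² = (2*(1 + 2*2) + 4)² = (2*(1 + 4) + 4)² = (2*5 + 4)² = (10 + 4)² = 14² = 196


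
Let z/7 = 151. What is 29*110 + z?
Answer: 4247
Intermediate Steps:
z = 1057 (z = 7*151 = 1057)
29*110 + z = 29*110 + 1057 = 3190 + 1057 = 4247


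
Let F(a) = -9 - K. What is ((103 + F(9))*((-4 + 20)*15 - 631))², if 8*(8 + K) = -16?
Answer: 1653560896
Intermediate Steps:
K = -10 (K = -8 + (⅛)*(-16) = -8 - 2 = -10)
F(a) = 1 (F(a) = -9 - 1*(-10) = -9 + 10 = 1)
((103 + F(9))*((-4 + 20)*15 - 631))² = ((103 + 1)*((-4 + 20)*15 - 631))² = (104*(16*15 - 631))² = (104*(240 - 631))² = (104*(-391))² = (-40664)² = 1653560896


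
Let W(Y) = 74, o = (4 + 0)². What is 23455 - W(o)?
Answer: 23381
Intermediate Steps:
o = 16 (o = 4² = 16)
23455 - W(o) = 23455 - 1*74 = 23455 - 74 = 23381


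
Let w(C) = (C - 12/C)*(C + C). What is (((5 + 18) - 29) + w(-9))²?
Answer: 17424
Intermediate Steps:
w(C) = 2*C*(C - 12/C) (w(C) = (C - 12/C)*(2*C) = 2*C*(C - 12/C))
(((5 + 18) - 29) + w(-9))² = (((5 + 18) - 29) + (-24 + 2*(-9)²))² = ((23 - 29) + (-24 + 2*81))² = (-6 + (-24 + 162))² = (-6 + 138)² = 132² = 17424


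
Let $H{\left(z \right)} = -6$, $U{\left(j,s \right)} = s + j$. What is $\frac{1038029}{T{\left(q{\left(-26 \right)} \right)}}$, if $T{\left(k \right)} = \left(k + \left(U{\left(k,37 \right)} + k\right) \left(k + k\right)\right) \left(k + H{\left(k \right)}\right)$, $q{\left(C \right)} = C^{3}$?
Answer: $- \frac{1038029}{21702252102128} \approx -4.783 \cdot 10^{-8}$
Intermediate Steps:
$U{\left(j,s \right)} = j + s$
$T{\left(k \right)} = \left(-6 + k\right) \left(k + 2 k \left(37 + 2 k\right)\right)$ ($T{\left(k \right)} = \left(k + \left(\left(k + 37\right) + k\right) \left(k + k\right)\right) \left(k - 6\right) = \left(k + \left(\left(37 + k\right) + k\right) 2 k\right) \left(-6 + k\right) = \left(k + \left(37 + 2 k\right) 2 k\right) \left(-6 + k\right) = \left(k + 2 k \left(37 + 2 k\right)\right) \left(-6 + k\right) = \left(-6 + k\right) \left(k + 2 k \left(37 + 2 k\right)\right)$)
$\frac{1038029}{T{\left(q{\left(-26 \right)} \right)}} = \frac{1038029}{\left(-26\right)^{3} \left(-450 + 4 \left(\left(-26\right)^{3}\right)^{2} + 51 \left(-26\right)^{3}\right)} = \frac{1038029}{\left(-17576\right) \left(-450 + 4 \left(-17576\right)^{2} + 51 \left(-17576\right)\right)} = \frac{1038029}{\left(-17576\right) \left(-450 + 4 \cdot 308915776 - 896376\right)} = \frac{1038029}{\left(-17576\right) \left(-450 + 1235663104 - 896376\right)} = \frac{1038029}{\left(-17576\right) 1234766278} = \frac{1038029}{-21702252102128} = 1038029 \left(- \frac{1}{21702252102128}\right) = - \frac{1038029}{21702252102128}$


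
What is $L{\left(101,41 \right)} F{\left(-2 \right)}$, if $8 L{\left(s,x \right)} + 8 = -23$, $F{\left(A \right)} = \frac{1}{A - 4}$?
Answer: $\frac{31}{48} \approx 0.64583$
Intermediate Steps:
$F{\left(A \right)} = \frac{1}{-4 + A}$
$L{\left(s,x \right)} = - \frac{31}{8}$ ($L{\left(s,x \right)} = -1 + \frac{1}{8} \left(-23\right) = -1 - \frac{23}{8} = - \frac{31}{8}$)
$L{\left(101,41 \right)} F{\left(-2 \right)} = - \frac{31}{8 \left(-4 - 2\right)} = - \frac{31}{8 \left(-6\right)} = \left(- \frac{31}{8}\right) \left(- \frac{1}{6}\right) = \frac{31}{48}$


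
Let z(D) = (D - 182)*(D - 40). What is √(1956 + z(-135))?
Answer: √57431 ≈ 239.65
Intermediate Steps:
z(D) = (-182 + D)*(-40 + D)
√(1956 + z(-135)) = √(1956 + (7280 + (-135)² - 222*(-135))) = √(1956 + (7280 + 18225 + 29970)) = √(1956 + 55475) = √57431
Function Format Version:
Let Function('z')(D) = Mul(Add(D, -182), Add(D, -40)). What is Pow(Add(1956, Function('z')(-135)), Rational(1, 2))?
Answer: Pow(57431, Rational(1, 2)) ≈ 239.65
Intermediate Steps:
Function('z')(D) = Mul(Add(-182, D), Add(-40, D))
Pow(Add(1956, Function('z')(-135)), Rational(1, 2)) = Pow(Add(1956, Add(7280, Pow(-135, 2), Mul(-222, -135))), Rational(1, 2)) = Pow(Add(1956, Add(7280, 18225, 29970)), Rational(1, 2)) = Pow(Add(1956, 55475), Rational(1, 2)) = Pow(57431, Rational(1, 2))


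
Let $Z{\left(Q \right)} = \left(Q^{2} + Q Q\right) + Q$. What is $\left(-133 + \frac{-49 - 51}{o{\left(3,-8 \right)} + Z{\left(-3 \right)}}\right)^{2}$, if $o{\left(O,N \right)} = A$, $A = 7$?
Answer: $\frac{2289169}{121} \approx 18919.0$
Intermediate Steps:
$o{\left(O,N \right)} = 7$
$Z{\left(Q \right)} = Q + 2 Q^{2}$ ($Z{\left(Q \right)} = \left(Q^{2} + Q^{2}\right) + Q = 2 Q^{2} + Q = Q + 2 Q^{2}$)
$\left(-133 + \frac{-49 - 51}{o{\left(3,-8 \right)} + Z{\left(-3 \right)}}\right)^{2} = \left(-133 + \frac{-49 - 51}{7 - 3 \left(1 + 2 \left(-3\right)\right)}\right)^{2} = \left(-133 - \frac{100}{7 - 3 \left(1 - 6\right)}\right)^{2} = \left(-133 - \frac{100}{7 - -15}\right)^{2} = \left(-133 - \frac{100}{7 + 15}\right)^{2} = \left(-133 - \frac{100}{22}\right)^{2} = \left(-133 - \frac{50}{11}\right)^{2} = \left(- \frac{1513}{11}\right)^{2} = \frac{2289169}{121}$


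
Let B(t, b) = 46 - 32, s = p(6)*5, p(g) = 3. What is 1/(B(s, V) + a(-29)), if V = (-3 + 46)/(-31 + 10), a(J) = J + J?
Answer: -1/44 ≈ -0.022727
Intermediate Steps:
a(J) = 2*J
s = 15 (s = 3*5 = 15)
V = -43/21 (V = 43/(-21) = 43*(-1/21) = -43/21 ≈ -2.0476)
B(t, b) = 14
1/(B(s, V) + a(-29)) = 1/(14 + 2*(-29)) = 1/(14 - 58) = 1/(-44) = -1/44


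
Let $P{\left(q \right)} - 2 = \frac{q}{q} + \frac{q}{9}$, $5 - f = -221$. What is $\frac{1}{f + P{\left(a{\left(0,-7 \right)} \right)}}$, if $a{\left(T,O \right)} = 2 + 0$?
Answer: $\frac{9}{2063} \approx 0.0043626$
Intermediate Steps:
$f = 226$ ($f = 5 - -221 = 5 + 221 = 226$)
$a{\left(T,O \right)} = 2$
$P{\left(q \right)} = 3 + \frac{q}{9}$ ($P{\left(q \right)} = 2 + \left(\frac{q}{q} + \frac{q}{9}\right) = 2 + \left(1 + q \frac{1}{9}\right) = 2 + \left(1 + \frac{q}{9}\right) = 3 + \frac{q}{9}$)
$\frac{1}{f + P{\left(a{\left(0,-7 \right)} \right)}} = \frac{1}{226 + \left(3 + \frac{1}{9} \cdot 2\right)} = \frac{1}{226 + \left(3 + \frac{2}{9}\right)} = \frac{1}{226 + \frac{29}{9}} = \frac{1}{\frac{2063}{9}} = \frac{9}{2063}$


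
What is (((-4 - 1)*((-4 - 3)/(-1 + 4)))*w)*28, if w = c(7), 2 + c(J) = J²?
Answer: 46060/3 ≈ 15353.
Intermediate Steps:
c(J) = -2 + J²
w = 47 (w = -2 + 7² = -2 + 49 = 47)
(((-4 - 1)*((-4 - 3)/(-1 + 4)))*w)*28 = (((-4 - 1)*((-4 - 3)/(-1 + 4)))*47)*28 = (-(-35)/3*47)*28 = (-5*(-7/3)*47)*28 = ((35/3)*47)*28 = (1645/3)*28 = 46060/3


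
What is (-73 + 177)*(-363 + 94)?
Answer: -27976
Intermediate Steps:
(-73 + 177)*(-363 + 94) = 104*(-269) = -27976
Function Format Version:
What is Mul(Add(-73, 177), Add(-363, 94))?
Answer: -27976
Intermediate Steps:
Mul(Add(-73, 177), Add(-363, 94)) = Mul(104, -269) = -27976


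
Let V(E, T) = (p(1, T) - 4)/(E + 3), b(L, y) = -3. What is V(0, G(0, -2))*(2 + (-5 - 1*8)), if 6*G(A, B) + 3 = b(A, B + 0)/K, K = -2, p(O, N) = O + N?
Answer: 143/12 ≈ 11.917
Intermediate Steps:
p(O, N) = N + O
G(A, B) = -¼ (G(A, B) = -½ + (-3/(-2))/6 = -½ + (-3*(-½))/6 = -½ + (⅙)*(3/2) = -½ + ¼ = -¼)
V(E, T) = (-3 + T)/(3 + E) (V(E, T) = ((T + 1) - 4)/(E + 3) = ((1 + T) - 4)/(3 + E) = (-3 + T)/(3 + E))
V(0, G(0, -2))*(2 + (-5 - 1*8)) = ((-3 - ¼)/(3 + 0))*(2 + (-5 - 1*8)) = (-13/4/3)*(2 + (-5 - 8)) = ((⅓)*(-13/4))*(2 - 13) = -13/12*(-11) = 143/12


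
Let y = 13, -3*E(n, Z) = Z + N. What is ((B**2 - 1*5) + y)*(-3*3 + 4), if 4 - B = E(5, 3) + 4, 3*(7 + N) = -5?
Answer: -4685/81 ≈ -57.839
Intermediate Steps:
N = -26/3 (N = -7 + (1/3)*(-5) = -7 - 5/3 = -26/3 ≈ -8.6667)
E(n, Z) = 26/9 - Z/3 (E(n, Z) = -(Z - 26/3)/3 = -(-26/3 + Z)/3 = 26/9 - Z/3)
B = -17/9 (B = 4 - ((26/9 - 1/3*3) + 4) = 4 - ((26/9 - 1) + 4) = 4 - (17/9 + 4) = 4 - 1*53/9 = 4 - 53/9 = -17/9 ≈ -1.8889)
((B**2 - 1*5) + y)*(-3*3 + 4) = (((-17/9)**2 - 1*5) + 13)*(-3*3 + 4) = ((289/81 - 5) + 13)*(-9 + 4) = (-116/81 + 13)*(-5) = (937/81)*(-5) = -4685/81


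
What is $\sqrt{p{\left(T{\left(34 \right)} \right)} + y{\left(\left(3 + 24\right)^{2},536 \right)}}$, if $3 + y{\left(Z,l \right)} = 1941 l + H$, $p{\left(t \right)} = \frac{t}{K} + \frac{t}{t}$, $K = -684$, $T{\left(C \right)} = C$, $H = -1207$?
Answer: $\frac{\sqrt{13505013686}}{114} \approx 1019.4$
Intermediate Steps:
$p{\left(t \right)} = 1 - \frac{t}{684}$ ($p{\left(t \right)} = \frac{t}{-684} + \frac{t}{t} = t \left(- \frac{1}{684}\right) + 1 = - \frac{t}{684} + 1 = 1 - \frac{t}{684}$)
$y{\left(Z,l \right)} = -1210 + 1941 l$ ($y{\left(Z,l \right)} = -3 + \left(1941 l - 1207\right) = -3 + \left(-1207 + 1941 l\right) = -1210 + 1941 l$)
$\sqrt{p{\left(T{\left(34 \right)} \right)} + y{\left(\left(3 + 24\right)^{2},536 \right)}} = \sqrt{\left(1 - \frac{17}{342}\right) + \left(-1210 + 1941 \cdot 536\right)} = \sqrt{\left(1 - \frac{17}{342}\right) + \left(-1210 + 1040376\right)} = \sqrt{\frac{325}{342} + 1039166} = \sqrt{\frac{355395097}{342}} = \frac{\sqrt{13505013686}}{114}$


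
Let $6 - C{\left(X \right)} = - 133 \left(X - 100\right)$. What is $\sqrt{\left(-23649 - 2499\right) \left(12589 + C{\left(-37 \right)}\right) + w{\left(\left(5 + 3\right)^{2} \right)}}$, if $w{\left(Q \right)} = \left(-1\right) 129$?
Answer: $3 \sqrt{16345391} \approx 12129.0$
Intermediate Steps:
$C{\left(X \right)} = -13294 + 133 X$ ($C{\left(X \right)} = 6 - - 133 \left(X - 100\right) = 6 - - 133 \left(-100 + X\right) = 6 - \left(13300 - 133 X\right) = 6 + \left(-13300 + 133 X\right) = -13294 + 133 X$)
$w{\left(Q \right)} = -129$
$\sqrt{\left(-23649 - 2499\right) \left(12589 + C{\left(-37 \right)}\right) + w{\left(\left(5 + 3\right)^{2} \right)}} = \sqrt{\left(-23649 - 2499\right) \left(12589 + \left(-13294 + 133 \left(-37\right)\right)\right) - 129} = \sqrt{- 26148 \left(12589 - 18215\right) - 129} = \sqrt{\left(-26148\right) \left(-5626\right) - 129} = \sqrt{147108648 - 129} = \sqrt{147108519} = 3 \sqrt{16345391}$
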